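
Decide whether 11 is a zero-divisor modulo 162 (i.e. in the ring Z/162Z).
gcd(11, 162) = 1, so 11 is a unit in Z/162Z (it has a multiplicative inverse). A unit cannot be a zero-divisor: if 11·b ≡ 0 then multiplying both sides by 11^(−1) gives b ≡ 0. So 11 is not a zero-divisor.

Final answer: NO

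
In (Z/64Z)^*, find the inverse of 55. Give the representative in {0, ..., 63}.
Apply the extended Euclidean algorithm to (64, 55), tracking rows (r, s, t) with s·64 + t·55 = r. Each division r_prev = q·r_cur + r_new produces the new row as (previous row) − q·(current row):
  row A: (64, 1, 0)   [1·64 + 0·55 = 64]
  row B: (55, 0, 1)   [0·64 + 1·55 = 55]
  64 = 1·55 + 9   → row C = row A − 1·row B = (9, 1, −1)   [check: 1·64 − 1·55 = 9]
  55 = 6·9 + 1   → row D = row B − 6·row C = (1, −6, 7)   [check: −6·64 + 7·55 = 1]
  9 = 9·1 + 0   → remainder 0, stop. gcd = 1 (last nonzero row D).
The gcd is 1, so 55 is invertible mod 64. The last nonzero row gives −6·64 + 7·55 = 1, so t = 7. So 55^(−1) ≡ 7 (mod 64). Verify: 55 · 7 = 385 ≡ 1 (mod 64). ✓

Final answer: 55^(−1) ≡ 7 (mod 64)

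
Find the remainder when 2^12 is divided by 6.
Use repeated squaring. Binary(12) = 1100. Walk through the bits of the exponent 12 left-to-right: at each bit after the leading one, square the running value, then multiply by 2 if the bit is 1 (always reducing mod 6):
  bit 1 = 1 (leading): start with 2.
  bit 2 = 1: square 2^2 = 4; bit is 1, so multiply 4·2 = 8 ≡ 2 (mod 6).
  bit 3 = 0: square 2^2 = 4 (mod 6).
  bit 4 = 0: square 4^2 = 16 ≡ 4 (mod 6).
Final value: 2^12 ≡ 4 (mod 6).

Final answer: 4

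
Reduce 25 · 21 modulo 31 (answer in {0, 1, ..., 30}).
29

Both factors are already reduced mod 31. 25 · 21 = 525. Dividing by 31: 525 = 16·31 + 29. So (25 · 21) mod 31 = 29.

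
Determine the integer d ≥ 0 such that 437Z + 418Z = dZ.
In the PID Z, (a, b) is generated by gcd(a, b). Compute gcd(437, 418) with the extended Euclidean algorithm, tracking rows (r, s, t) with s·437 + t·418 = r:
  row A: (437, 1, 0)   [1·437 + 0·418 = 437]
  row B: (418, 0, 1)   [0·437 + 1·418 = 418]
  437 = 1·418 + 19   → row C = row A − 1·row B = (19, 1, −1)   [check: 1·437 − 1·418 = 19]
  418 = 22·19 + 0   → remainder 0, stop. gcd = 19 (last nonzero row C).
So gcd(437, 418) = 19, with Bézout identity 1·437 − 1·418 = 19. Containment (⊇): the Bézout identity exhibits 19 as an element of (437, 418), giving (19) ⊆ (437, 418). Containment (⊆): since 19 | 437 and 19 | 418 (437 = 19·23, 418 = 19·22), every Z-linear combination of 437 and 418 is divisible by 19, so (437, 418) ⊆ (19). Therefore (437, 418) = (19), d = 19.

Final answer: (437, 418) = (19); d = 19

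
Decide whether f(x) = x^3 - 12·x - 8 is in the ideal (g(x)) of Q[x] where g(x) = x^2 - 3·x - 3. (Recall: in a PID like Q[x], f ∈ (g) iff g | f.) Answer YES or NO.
In Q[x] the ideal (g) consists of all multiples of g, so f ∈ (g) iff g | f, i.e. iff the remainder of f on division by g is 0. Divide f by g (g is monic, so eliminate the leading term of the running remainder at each step):
  leading term x^3: subtract (x)·g(x) = x^3 - 3·x^2 - 3·x, leaving 3·x^2 - 9·x - 8
  leading term 3·x^2: subtract (3)·g(x) = 3·x^2 - 9·x - 9, leaving 1
The remainder r(x) = 1 ≠ 0 (and deg r < deg g), so g ∤ f, i.e. f ∉ (g).

Final answer: NO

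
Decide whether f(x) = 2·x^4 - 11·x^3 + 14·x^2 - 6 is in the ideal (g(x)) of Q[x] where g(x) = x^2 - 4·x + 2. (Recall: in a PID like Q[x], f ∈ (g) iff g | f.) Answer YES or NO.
In Q[x] the ideal (g) consists of all multiples of g, so f ∈ (g) iff g | f, i.e. iff the remainder of f on division by g is 0. Divide f by g (g is monic, so eliminate the leading term of the running remainder at each step):
  leading term 2·x^4: subtract (2·x^2)·g(x) = 2·x^4 - 8·x^3 + 4·x^2, leaving -3·x^3 + 10·x^2 - 6
  leading term -3·x^3: subtract (-3·x)·g(x) = -3·x^3 + 12·x^2 - 6·x, leaving -2·x^2 + 6·x - 6
  leading term -2·x^2: subtract (-2)·g(x) = -2·x^2 + 8·x - 4, leaving -2·x - 2
The remainder r(x) = -2·x - 2 ≠ 0 (and deg r < deg g), so g ∤ f, i.e. f ∉ (g).

Final answer: NO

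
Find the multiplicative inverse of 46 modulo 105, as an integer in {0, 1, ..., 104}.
46^(−1) ≡ 16 (mod 105)

Apply the extended Euclidean algorithm to (105, 46), tracking rows (r, s, t) with s·105 + t·46 = r. Each division r_prev = q·r_cur + r_new produces the new row as (previous row) − q·(current row):
  row A: (105, 1, 0)   [1·105 + 0·46 = 105]
  row B: (46, 0, 1)   [0·105 + 1·46 = 46]
  105 = 2·46 + 13   → row C = row A − 2·row B = (13, 1, −2)   [check: 1·105 − 2·46 = 13]
  46 = 3·13 + 7   → row D = row B − 3·row C = (7, −3, 7)   [check: −3·105 + 7·46 = 7]
  13 = 1·7 + 6   → row E = row C − 1·row D = (6, 4, −9)   [check: 4·105 − 9·46 = 6]
  7 = 1·6 + 1   → row F = row D − 1·row E = (1, −7, 16)   [check: −7·105 + 16·46 = 1]
  6 = 6·1 + 0   → remainder 0, stop. gcd = 1 (last nonzero row F).
The gcd is 1, so 46 is invertible mod 105. The last nonzero row gives −7·105 + 16·46 = 1, so t = 16. So 46^(−1) ≡ 16 (mod 105). Verify: 46 · 16 = 736 ≡ 1 (mod 105). ✓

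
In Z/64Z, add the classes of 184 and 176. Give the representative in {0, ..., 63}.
Reduce the summands first: 184 ≡ 56, 176 ≡ 48 (mod 64), so 184 + 176 ≡ 56 + 48 (mod 64). 56 + 48 = 104; 104 = 1·64 + 40, so (184 + 176) mod 64 = 40.

Final answer: 40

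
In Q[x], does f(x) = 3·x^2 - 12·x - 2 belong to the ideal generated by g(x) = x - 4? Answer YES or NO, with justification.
In Q[x] the ideal (g) consists of all multiples of g, so f ∈ (g) iff g | f, i.e. iff the remainder of f on division by g is 0. Divide f by g (g is monic, so eliminate the leading term of the running remainder at each step):
  leading term 3·x^2: subtract (3·x)·g(x) = 3·x^2 - 12·x, leaving -2
The remainder r(x) = -2 ≠ 0 (and deg r < deg g), so g ∤ f, i.e. f ∉ (g).

Final answer: NO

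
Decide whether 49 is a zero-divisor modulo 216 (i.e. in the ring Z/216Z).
NO

gcd(49, 216) = 1, so 49 is a unit in Z/216Z (it has a multiplicative inverse). A unit cannot be a zero-divisor: if 49·b ≡ 0 then multiplying both sides by 49^(−1) gives b ≡ 0. So 49 is not a zero-divisor.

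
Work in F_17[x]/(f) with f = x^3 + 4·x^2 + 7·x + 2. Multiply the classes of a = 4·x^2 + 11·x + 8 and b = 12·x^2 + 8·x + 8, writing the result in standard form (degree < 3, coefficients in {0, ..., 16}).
Multiply as integer polynomials: a · b = 48·x^4 + 164·x^3 + 216·x^2 + 152·x + 64. Reducing coefficients mod 17: a · b ≡ 14·x^4 + 11·x^3 + 12·x^2 + 16·x + 13. Now divide by f(x) = x^3 + 4·x^2 + 7·x + 2 in F_17[x], eliminating the leading term at each step:
  leading term 14·x^4: subtract (14·x)·f(x) = 14·x^4 + 5·x^3 + 13·x^2 + 11·x, leaving 6·x^3 + 16·x^2 + 5·x + 13 (coefficients mod 17)
  leading term 6·x^3: subtract (6)·f(x) = 6·x^3 + 7·x^2 + 8·x + 12, leaving 9·x^2 + 14·x + 1 (coefficients mod 17)
The degree is now < 3, so this is the remainder. Hence a · b ≡ 9·x^2 + 14·x + 1 in F_17[x]/(f).

Final answer: a · b ≡ 9·x^2 + 14·x + 1 (mod f(x))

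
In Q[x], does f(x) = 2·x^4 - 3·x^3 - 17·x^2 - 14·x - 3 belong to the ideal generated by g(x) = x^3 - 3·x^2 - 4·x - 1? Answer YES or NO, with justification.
YES

In Q[x] the ideal (g) consists of all multiples of g, so f ∈ (g) iff g | f, i.e. iff the remainder of f on division by g is 0. Divide f by g (g is monic, so eliminate the leading term of the running remainder at each step):
  leading term 2·x^4: subtract (2·x)·g(x) = 2·x^4 - 6·x^3 - 8·x^2 - 2·x, leaving 3·x^3 - 9·x^2 - 12·x - 3
  leading term 3·x^3: subtract (3)·g(x) = 3·x^3 - 9·x^2 - 12·x - 3, leaving 0
The remainder is 0, so f(x) = g(x) · h(x) with h(x) = 2·x + 3. Hence g | f, i.e. f ∈ (g).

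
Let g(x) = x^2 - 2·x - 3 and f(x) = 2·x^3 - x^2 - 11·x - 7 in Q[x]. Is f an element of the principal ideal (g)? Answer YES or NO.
NO

In Q[x] the ideal (g) consists of all multiples of g, so f ∈ (g) iff g | f, i.e. iff the remainder of f on division by g is 0. Divide f by g (g is monic, so eliminate the leading term of the running remainder at each step):
  leading term 2·x^3: subtract (2·x)·g(x) = 2·x^3 - 4·x^2 - 6·x, leaving 3·x^2 - 5·x - 7
  leading term 3·x^2: subtract (3)·g(x) = 3·x^2 - 6·x - 9, leaving x + 2
The remainder r(x) = x + 2 ≠ 0 (and deg r < deg g), so g ∤ f, i.e. f ∉ (g).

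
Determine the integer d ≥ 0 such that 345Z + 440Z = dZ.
In the PID Z, (a, b) is generated by gcd(a, b). Compute gcd(440, 345) with the extended Euclidean algorithm, tracking rows (r, s, t) with s·440 + t·345 = r:
  row A: (440, 1, 0)   [1·440 + 0·345 = 440]
  row B: (345, 0, 1)   [0·440 + 1·345 = 345]
  440 = 1·345 + 95   → row C = row A − 1·row B = (95, 1, −1)   [check: 1·440 − 1·345 = 95]
  345 = 3·95 + 60   → row D = row B − 3·row C = (60, −3, 4)   [check: −3·440 + 4·345 = 60]
  95 = 1·60 + 35   → row E = row C − 1·row D = (35, 4, −5)   [check: 4·440 − 5·345 = 35]
  60 = 1·35 + 25   → row F = row D − 1·row E = (25, −7, 9)   [check: −7·440 + 9·345 = 25]
  35 = 1·25 + 10   → row G = row E − 1·row F = (10, 11, −14)   [check: 11·440 − 14·345 = 10]
  25 = 2·10 + 5   → row H = row F − 2·row G = (5, −29, 37)   [check: −29·440 + 37·345 = 5]
  10 = 2·5 + 0   → remainder 0, stop. gcd = 5 (last nonzero row H).
So gcd(345, 440) = 5, with Bézout identity −29·440 + 37·345 = 5. Containment (⊇): the Bézout identity exhibits 5 as an element of (345, 440), giving (5) ⊆ (345, 440). Containment (⊆): since 5 | 345 and 5 | 440 (345 = 5·69, 440 = 5·88), every Z-linear combination of 345 and 440 is divisible by 5, so (345, 440) ⊆ (5). Therefore (345, 440) = (5), d = 5.

Final answer: (345, 440) = (5); d = 5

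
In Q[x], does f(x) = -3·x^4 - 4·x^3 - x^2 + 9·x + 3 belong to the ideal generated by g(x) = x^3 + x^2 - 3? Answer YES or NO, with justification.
In Q[x] the ideal (g) consists of all multiples of g, so f ∈ (g) iff g | f, i.e. iff the remainder of f on division by g is 0. Divide f by g (g is monic, so eliminate the leading term of the running remainder at each step):
  leading term -3·x^4: subtract (-3·x)·g(x) = -3·x^4 - 3·x^3 + 9·x, leaving -x^3 - x^2 + 3
  leading term -x^3: subtract (-1)·g(x) = -x^3 - x^2 + 3, leaving 0
The remainder is 0, so f(x) = g(x) · h(x) with h(x) = -3·x - 1. Hence g | f, i.e. f ∈ (g).

Final answer: YES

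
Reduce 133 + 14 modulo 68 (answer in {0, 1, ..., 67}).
11

Reduce the summands first: 133 ≡ 65 (mod 68), so 133 + 14 ≡ 65 + 14 (mod 68). 65 + 14 = 79; 79 = 1·68 + 11, so (133 + 14) mod 68 = 11.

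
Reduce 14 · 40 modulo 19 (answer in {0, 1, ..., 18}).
9

Reduce the factors first: 40 ≡ 2 (mod 19), so 14 · 40 ≡ 14 · 2 (mod 19). 14 · 2 = 28. Dividing by 19: 28 = 1·19 + 9. So (14 · 40) mod 19 = 9.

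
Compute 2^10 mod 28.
Use repeated squaring. Binary(10) = 1010. Walk through the bits of the exponent 10 left-to-right: at each bit after the leading one, square the running value, then multiply by 2 if the bit is 1 (always reducing mod 28):
  bit 1 = 1 (leading): start with 2.
  bit 2 = 0: square 2^2 = 4 (mod 28).
  bit 3 = 1: square 4^2 = 16; bit is 1, so multiply 16·2 = 32 ≡ 4 (mod 28).
  bit 4 = 0: square 4^2 = 16 (mod 28).
Final value: 2^10 ≡ 16 (mod 28).

Final answer: 16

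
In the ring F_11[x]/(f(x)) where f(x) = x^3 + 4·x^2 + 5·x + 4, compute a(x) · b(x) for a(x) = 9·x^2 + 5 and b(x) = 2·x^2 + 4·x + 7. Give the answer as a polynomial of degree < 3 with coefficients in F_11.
Multiply as integer polynomials: a · b = 18·x^4 + 36·x^3 + 73·x^2 + 20·x + 35. Reducing coefficients mod 11: a · b ≡ 7·x^4 + 3·x^3 + 7·x^2 + 9·x + 2. Now divide by f(x) = x^3 + 4·x^2 + 5·x + 4 in F_11[x], eliminating the leading term at each step:
  leading term 7·x^4: subtract (7·x)·f(x) = 7·x^4 + 6·x^3 + 2·x^2 + 6·x, leaving 8·x^3 + 5·x^2 + 3·x + 2 (coefficients mod 11)
  leading term 8·x^3: subtract (8)·f(x) = 8·x^3 + 10·x^2 + 7·x + 10, leaving 6·x^2 + 7·x + 3 (coefficients mod 11)
The degree is now < 3, so this is the remainder. Hence a · b ≡ 6·x^2 + 7·x + 3 in F_11[x]/(f).

Final answer: a · b ≡ 6·x^2 + 7·x + 3 (mod f(x))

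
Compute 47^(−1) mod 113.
47^(−1) ≡ 101 (mod 113)

Apply the extended Euclidean algorithm to (113, 47), tracking rows (r, s, t) with s·113 + t·47 = r. Each division r_prev = q·r_cur + r_new produces the new row as (previous row) − q·(current row):
  row A: (113, 1, 0)   [1·113 + 0·47 = 113]
  row B: (47, 0, 1)   [0·113 + 1·47 = 47]
  113 = 2·47 + 19   → row C = row A − 2·row B = (19, 1, −2)   [check: 1·113 − 2·47 = 19]
  47 = 2·19 + 9   → row D = row B − 2·row C = (9, −2, 5)   [check: −2·113 + 5·47 = 9]
  19 = 2·9 + 1   → row E = row C − 2·row D = (1, 5, −12)   [check: 5·113 − 12·47 = 1]
  9 = 9·1 + 0   → remainder 0, stop. gcd = 1 (last nonzero row E).
The gcd is 1, so 47 is invertible mod 113. The last nonzero row gives 5·113 − 12·47 = 1, so t = −12. So 47^(−1) ≡ −12 ≡ 101 (mod 113). Verify: 47 · 101 = 4747 ≡ 1 (mod 113). ✓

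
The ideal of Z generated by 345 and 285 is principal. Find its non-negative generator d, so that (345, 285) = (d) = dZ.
(345, 285) = (15); d = 15

In the PID Z, (a, b) is generated by gcd(a, b). Compute gcd(345, 285) with the extended Euclidean algorithm, tracking rows (r, s, t) with s·345 + t·285 = r:
  row A: (345, 1, 0)   [1·345 + 0·285 = 345]
  row B: (285, 0, 1)   [0·345 + 1·285 = 285]
  345 = 1·285 + 60   → row C = row A − 1·row B = (60, 1, −1)   [check: 1·345 − 1·285 = 60]
  285 = 4·60 + 45   → row D = row B − 4·row C = (45, −4, 5)   [check: −4·345 + 5·285 = 45]
  60 = 1·45 + 15   → row E = row C − 1·row D = (15, 5, −6)   [check: 5·345 − 6·285 = 15]
  45 = 3·15 + 0   → remainder 0, stop. gcd = 15 (last nonzero row E).
So gcd(345, 285) = 15, with Bézout identity 5·345 − 6·285 = 15. Containment (⊇): the Bézout identity exhibits 15 as an element of (345, 285), giving (15) ⊆ (345, 285). Containment (⊆): since 15 | 345 and 15 | 285 (345 = 15·23, 285 = 15·19), every Z-linear combination of 345 and 285 is divisible by 15, so (345, 285) ⊆ (15). Therefore (345, 285) = (15), d = 15.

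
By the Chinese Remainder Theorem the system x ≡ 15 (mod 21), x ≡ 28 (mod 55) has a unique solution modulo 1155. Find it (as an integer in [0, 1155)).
The moduli 21, 55 are pairwise coprime, so by the CRT there is a unique solution mod 21·55 = 1155.
Solve by successive substitution. Start with x ≡ 15 (mod 21).
  Combine with x ≡ 28 (mod 55): write x = 15 + 21·t and require 15 + 21·t ≡ 28 (mod 55), i.e. 21·t ≡ 28 − 15 ≡ 13 (mod 55). Since 21^(−1) ≡ 21 (mod 55), t ≡ 21·13 ≡ 53 (mod 55). So x ≡ 15 + 21·53 = 1128 (mod 1155).
Unique solution in [0, 1155): x = 1128.

Final answer: x ≡ 1128 (mod 1155); the representative in [0, 1155) is 1128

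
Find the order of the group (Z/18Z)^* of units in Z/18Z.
|(Z/18Z)^*| = 6

(Z/18Z)^* consists of the classes a with gcd(a, 18) = 1, so its order is φ(18). φ is multiplicative, with φ(p^e) = p^e − p^(e−1). Factorise 18 = 2 · 3^2. Then
  φ(18) = (2 − 1) · (3^2 − 3^1) = 1 · 6 = 6.
Thus |(Z/18Z)^*| = 6.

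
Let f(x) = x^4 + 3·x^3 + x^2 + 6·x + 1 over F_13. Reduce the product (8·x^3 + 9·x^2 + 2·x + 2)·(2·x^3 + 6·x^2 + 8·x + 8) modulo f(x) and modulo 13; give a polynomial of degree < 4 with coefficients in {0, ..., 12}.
a · b ≡ 12·x^3 + 2·x^2 + x + 3 (mod f(x))

Multiply as integer polynomials: a · b = 16·x^6 + 66·x^5 + 122·x^4 + 152·x^3 + 100·x^2 + 32·x + 16. Reducing coefficients mod 13: a · b ≡ 3·x^6 + x^5 + 5·x^4 + 9·x^3 + 9·x^2 + 6·x + 3. Now divide by f(x) = x^4 + 3·x^3 + x^2 + 6·x + 1 in F_13[x], eliminating the leading term at each step:
  leading term 3·x^6: subtract (3·x^2)·f(x) = 3·x^6 + 9·x^5 + 3·x^4 + 5·x^3 + 3·x^2, leaving 5·x^5 + 2·x^4 + 4·x^3 + 6·x^2 + 6·x + 3 (coefficients mod 13)
  leading term 5·x^5: subtract (5·x)·f(x) = 5·x^5 + 2·x^4 + 5·x^3 + 4·x^2 + 5·x, leaving 12·x^3 + 2·x^2 + x + 3 (coefficients mod 13)
The degree is now < 4, so this is the remainder. Hence a · b ≡ 12·x^3 + 2·x^2 + x + 3 in F_13[x]/(f).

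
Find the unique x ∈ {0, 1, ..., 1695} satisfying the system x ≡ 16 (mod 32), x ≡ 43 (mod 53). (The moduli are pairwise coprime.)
x ≡ 944 (mod 1696); the representative in [0, 1696) is 944

The moduli 32, 53 are pairwise coprime, so by the CRT there is a unique solution mod 32·53 = 1696.
Solve by successive substitution. Start with x ≡ 16 (mod 32).
  Combine with x ≡ 43 (mod 53): write x = 16 + 32·t and require 16 + 32·t ≡ 43 (mod 53), i.e. 32·t ≡ 43 − 16 ≡ 27 (mod 53). Since 32^(−1) ≡ 5 (mod 53), t ≡ 5·27 ≡ 29 (mod 53). So x ≡ 16 + 32·29 = 944 (mod 1696).
Unique solution in [0, 1696): x = 944.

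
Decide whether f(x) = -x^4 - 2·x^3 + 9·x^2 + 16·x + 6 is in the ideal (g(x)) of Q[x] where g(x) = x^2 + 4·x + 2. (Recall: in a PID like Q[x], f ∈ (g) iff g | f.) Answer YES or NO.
In Q[x] the ideal (g) consists of all multiples of g, so f ∈ (g) iff g | f, i.e. iff the remainder of f on division by g is 0. Divide f by g (g is monic, so eliminate the leading term of the running remainder at each step):
  leading term -x^4: subtract (-x^2)·g(x) = -x^4 - 4·x^3 - 2·x^2, leaving 2·x^3 + 11·x^2 + 16·x + 6
  leading term 2·x^3: subtract (2·x)·g(x) = 2·x^3 + 8·x^2 + 4·x, leaving 3·x^2 + 12·x + 6
  leading term 3·x^2: subtract (3)·g(x) = 3·x^2 + 12·x + 6, leaving 0
The remainder is 0, so f(x) = g(x) · h(x) with h(x) = -x^2 + 2·x + 3. Hence g | f, i.e. f ∈ (g).

Final answer: YES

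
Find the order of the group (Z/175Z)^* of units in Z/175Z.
|(Z/175Z)^*| = 120

(Z/175Z)^* consists of the classes a with gcd(a, 175) = 1, so its order is φ(175). φ is multiplicative, with φ(p^e) = p^e − p^(e−1). Factorise 175 = 5^2 · 7. Then
  φ(175) = (5^2 − 5^1) · (7 − 1) = 20 · 6 = 120.
Thus |(Z/175Z)^*| = 120.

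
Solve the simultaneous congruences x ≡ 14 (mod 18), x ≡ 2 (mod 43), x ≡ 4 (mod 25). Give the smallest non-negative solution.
x ≡ 11354 (mod 19350); the representative in [0, 19350) is 11354

The moduli 18, 43, 25 are pairwise coprime, so by the CRT there is a unique solution mod 18·43·25 = 19350.
Solve by successive substitution. Start with x ≡ 14 (mod 18).
  Combine with x ≡ 2 (mod 43): write x = 14 + 18·t and require 14 + 18·t ≡ 2 (mod 43), i.e. 18·t ≡ 2 − 14 ≡ 31 (mod 43). Since 18^(−1) ≡ 12 (mod 43), t ≡ 12·31 ≡ 28 (mod 43). So x ≡ 14 + 18·28 = 518 (mod 774).
  Combine with x ≡ 4 (mod 25): write x = 518 + 774·t and require 518 + 774·t ≡ 4 (mod 25), i.e. 774·t ≡ 4 − 518 ≡ 11 (mod 25). Since 774^(−1) ≡ 24 (mod 25) (774 ≡ 24 (mod 25)), t ≡ 24·11 ≡ 14 (mod 25). So x ≡ 518 + 774·14 = 11354 (mod 19350).
Unique solution in [0, 19350): x = 11354.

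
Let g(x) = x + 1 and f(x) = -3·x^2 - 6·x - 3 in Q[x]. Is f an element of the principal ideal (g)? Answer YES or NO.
YES

In Q[x] the ideal (g) consists of all multiples of g, so f ∈ (g) iff g | f, i.e. iff the remainder of f on division by g is 0. Divide f by g (g is monic, so eliminate the leading term of the running remainder at each step):
  leading term -3·x^2: subtract (-3·x)·g(x) = -3·x^2 - 3·x, leaving -3·x - 3
  leading term -3·x: subtract (-3)·g(x) = -3·x - 3, leaving 0
The remainder is 0, so f(x) = g(x) · h(x) with h(x) = -3·x - 3. Hence g | f, i.e. f ∈ (g).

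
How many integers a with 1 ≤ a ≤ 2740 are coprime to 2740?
The number of a ∈ {1, ..., 2740} with gcd(a, 2740) = 1 is by definition Euler's totient φ(2740). φ is multiplicative, with φ(p^e) = p^e − p^(e−1). Factorise 2740 = 2^2 · 5 · 137. Then
  φ(2740) = (2^2 − 2^1) · (5 − 1) · (137 − 1) = 2 · 4 · 136 = 1088.
So there are 1088 such integers.

Final answer: 1088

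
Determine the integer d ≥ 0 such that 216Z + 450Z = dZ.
In the PID Z, (a, b) is generated by gcd(a, b). Compute gcd(450, 216) with the extended Euclidean algorithm, tracking rows (r, s, t) with s·450 + t·216 = r:
  row A: (450, 1, 0)   [1·450 + 0·216 = 450]
  row B: (216, 0, 1)   [0·450 + 1·216 = 216]
  450 = 2·216 + 18   → row C = row A − 2·row B = (18, 1, −2)   [check: 1·450 − 2·216 = 18]
  216 = 12·18 + 0   → remainder 0, stop. gcd = 18 (last nonzero row C).
So gcd(216, 450) = 18, with Bézout identity 1·450 − 2·216 = 18. Containment (⊇): the Bézout identity exhibits 18 as an element of (216, 450), giving (18) ⊆ (216, 450). Containment (⊆): since 18 | 216 and 18 | 450 (216 = 18·12, 450 = 18·25), every Z-linear combination of 216 and 450 is divisible by 18, so (216, 450) ⊆ (18). Therefore (216, 450) = (18), d = 18.

Final answer: (216, 450) = (18); d = 18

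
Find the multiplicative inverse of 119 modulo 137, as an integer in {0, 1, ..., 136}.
Apply the extended Euclidean algorithm to (137, 119), tracking rows (r, s, t) with s·137 + t·119 = r. Each division r_prev = q·r_cur + r_new produces the new row as (previous row) − q·(current row):
  row A: (137, 1, 0)   [1·137 + 0·119 = 137]
  row B: (119, 0, 1)   [0·137 + 1·119 = 119]
  137 = 1·119 + 18   → row C = row A − 1·row B = (18, 1, −1)   [check: 1·137 − 1·119 = 18]
  119 = 6·18 + 11   → row D = row B − 6·row C = (11, −6, 7)   [check: −6·137 + 7·119 = 11]
  18 = 1·11 + 7   → row E = row C − 1·row D = (7, 7, −8)   [check: 7·137 − 8·119 = 7]
  11 = 1·7 + 4   → row F = row D − 1·row E = (4, −13, 15)   [check: −13·137 + 15·119 = 4]
  7 = 1·4 + 3   → row G = row E − 1·row F = (3, 20, −23)   [check: 20·137 − 23·119 = 3]
  4 = 1·3 + 1   → row H = row F − 1·row G = (1, −33, 38)   [check: −33·137 + 38·119 = 1]
  3 = 3·1 + 0   → remainder 0, stop. gcd = 1 (last nonzero row H).
The gcd is 1, so 119 is invertible mod 137. The last nonzero row gives −33·137 + 38·119 = 1, so t = 38. So 119^(−1) ≡ 38 (mod 137). Verify: 119 · 38 = 4522 ≡ 1 (mod 137). ✓

Final answer: 119^(−1) ≡ 38 (mod 137)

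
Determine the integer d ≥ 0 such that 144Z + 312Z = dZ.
In the PID Z, (a, b) is generated by gcd(a, b). Compute gcd(312, 144) with the extended Euclidean algorithm, tracking rows (r, s, t) with s·312 + t·144 = r:
  row A: (312, 1, 0)   [1·312 + 0·144 = 312]
  row B: (144, 0, 1)   [0·312 + 1·144 = 144]
  312 = 2·144 + 24   → row C = row A − 2·row B = (24, 1, −2)   [check: 1·312 − 2·144 = 24]
  144 = 6·24 + 0   → remainder 0, stop. gcd = 24 (last nonzero row C).
So gcd(144, 312) = 24, with Bézout identity 1·312 − 2·144 = 24. Containment (⊇): the Bézout identity exhibits 24 as an element of (144, 312), giving (24) ⊆ (144, 312). Containment (⊆): since 24 | 144 and 24 | 312 (144 = 24·6, 312 = 24·13), every Z-linear combination of 144 and 312 is divisible by 24, so (144, 312) ⊆ (24). Therefore (144, 312) = (24), d = 24.

Final answer: (144, 312) = (24); d = 24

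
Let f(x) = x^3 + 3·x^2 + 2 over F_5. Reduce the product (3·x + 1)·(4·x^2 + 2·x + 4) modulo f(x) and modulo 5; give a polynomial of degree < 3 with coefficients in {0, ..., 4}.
a · b ≡ 4·x^2 + 4·x (mod f(x))

Multiply as integer polynomials: a · b = 12·x^3 + 10·x^2 + 14·x + 4. Reducing coefficients mod 5: a · b ≡ 2·x^3 + 4·x + 4. Now divide by f(x) = x^3 + 3·x^2 + 2 in F_5[x], eliminating the leading term at each step:
  leading term 2·x^3: subtract (2)·f(x) = 2·x^3 + x^2 + 4, leaving 4·x^2 + 4·x (coefficients mod 5)
The degree is now < 3, so this is the remainder. Hence a · b ≡ 4·x^2 + 4·x in F_5[x]/(f).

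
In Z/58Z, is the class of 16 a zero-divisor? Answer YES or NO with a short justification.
YES

gcd(16, 58) = 2 > 1, so 16 is not a unit in Z/58Z. In Z/nZ every nonzero non-unit is a zero-divisor: explicitly, take b = 58/gcd = 29 ≠ 0 (mod 58); then 16·29 = 464 = 8·58, i.e. 16·29 ≡ 0 (mod 58). So 16 is a zero-divisor.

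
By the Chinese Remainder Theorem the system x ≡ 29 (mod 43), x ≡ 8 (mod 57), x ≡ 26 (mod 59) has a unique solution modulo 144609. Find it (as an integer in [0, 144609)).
The moduli 43, 57, 59 are pairwise coprime, so by the CRT there is a unique solution mod 43·57·59 = 144609.
Solve by successive substitution. Start with x ≡ 29 (mod 43).
  Combine with x ≡ 8 (mod 57): write x = 29 + 43·t and require 29 + 43·t ≡ 8 (mod 57), i.e. 43·t ≡ 8 − 29 ≡ 36 (mod 57). Since 43^(−1) ≡ 4 (mod 57), t ≡ 4·36 ≡ 30 (mod 57). So x ≡ 29 + 43·30 = 1319 (mod 2451).
  Combine with x ≡ 26 (mod 59): write x = 1319 + 2451·t and require 1319 + 2451·t ≡ 26 (mod 59), i.e. 2451·t ≡ 26 − 1319 ≡ 5 (mod 59). Since 2451^(−1) ≡ 24 (mod 59) (2451 ≡ 32 (mod 59)), t ≡ 24·5 ≡ 2 (mod 59). So x ≡ 1319 + 2451·2 = 6221 (mod 144609).
Unique solution in [0, 144609): x = 6221.

Final answer: x ≡ 6221 (mod 144609); the representative in [0, 144609) is 6221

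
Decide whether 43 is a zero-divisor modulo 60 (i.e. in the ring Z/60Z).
NO

gcd(43, 60) = 1, so 43 is a unit in Z/60Z (it has a multiplicative inverse). A unit cannot be a zero-divisor: if 43·b ≡ 0 then multiplying both sides by 43^(−1) gives b ≡ 0. So 43 is not a zero-divisor.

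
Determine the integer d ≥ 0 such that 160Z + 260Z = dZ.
(160, 260) = (20); d = 20

In the PID Z, (a, b) is generated by gcd(a, b). Compute gcd(260, 160) with the extended Euclidean algorithm, tracking rows (r, s, t) with s·260 + t·160 = r:
  row A: (260, 1, 0)   [1·260 + 0·160 = 260]
  row B: (160, 0, 1)   [0·260 + 1·160 = 160]
  260 = 1·160 + 100   → row C = row A − 1·row B = (100, 1, −1)   [check: 1·260 − 1·160 = 100]
  160 = 1·100 + 60   → row D = row B − 1·row C = (60, −1, 2)   [check: −1·260 + 2·160 = 60]
  100 = 1·60 + 40   → row E = row C − 1·row D = (40, 2, −3)   [check: 2·260 − 3·160 = 40]
  60 = 1·40 + 20   → row F = row D − 1·row E = (20, −3, 5)   [check: −3·260 + 5·160 = 20]
  40 = 2·20 + 0   → remainder 0, stop. gcd = 20 (last nonzero row F).
So gcd(160, 260) = 20, with Bézout identity −3·260 + 5·160 = 20. Containment (⊇): the Bézout identity exhibits 20 as an element of (160, 260), giving (20) ⊆ (160, 260). Containment (⊆): since 20 | 160 and 20 | 260 (160 = 20·8, 260 = 20·13), every Z-linear combination of 160 and 260 is divisible by 20, so (160, 260) ⊆ (20). Therefore (160, 260) = (20), d = 20.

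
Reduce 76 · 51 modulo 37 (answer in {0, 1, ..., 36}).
Reduce the factors first: 76 ≡ 2, 51 ≡ 14 (mod 37), so 76 · 51 ≡ 2 · 14 (mod 37). 2 · 14 = 28. Dividing by 37: 28 = 0·37 + 28. So (76 · 51) mod 37 = 28.

Final answer: 28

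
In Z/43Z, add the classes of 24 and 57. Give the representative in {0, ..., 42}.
Reduce the summands first: 57 ≡ 14 (mod 43), so 24 + 57 ≡ 24 + 14 (mod 43). 24 + 14 = 38; 38 = 0·43 + 38, so (24 + 57) mod 43 = 38.

Final answer: 38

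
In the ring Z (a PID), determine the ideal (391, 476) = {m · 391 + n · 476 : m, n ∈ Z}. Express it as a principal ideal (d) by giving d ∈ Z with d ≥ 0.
In the PID Z, (a, b) is generated by gcd(a, b). Compute gcd(476, 391) with the extended Euclidean algorithm, tracking rows (r, s, t) with s·476 + t·391 = r:
  row A: (476, 1, 0)   [1·476 + 0·391 = 476]
  row B: (391, 0, 1)   [0·476 + 1·391 = 391]
  476 = 1·391 + 85   → row C = row A − 1·row B = (85, 1, −1)   [check: 1·476 − 1·391 = 85]
  391 = 4·85 + 51   → row D = row B − 4·row C = (51, −4, 5)   [check: −4·476 + 5·391 = 51]
  85 = 1·51 + 34   → row E = row C − 1·row D = (34, 5, −6)   [check: 5·476 − 6·391 = 34]
  51 = 1·34 + 17   → row F = row D − 1·row E = (17, −9, 11)   [check: −9·476 + 11·391 = 17]
  34 = 2·17 + 0   → remainder 0, stop. gcd = 17 (last nonzero row F).
So gcd(391, 476) = 17, with Bézout identity −9·476 + 11·391 = 17. Containment (⊇): the Bézout identity exhibits 17 as an element of (391, 476), giving (17) ⊆ (391, 476). Containment (⊆): since 17 | 391 and 17 | 476 (391 = 17·23, 476 = 17·28), every Z-linear combination of 391 and 476 is divisible by 17, so (391, 476) ⊆ (17). Therefore (391, 476) = (17), d = 17.

Final answer: (391, 476) = (17); d = 17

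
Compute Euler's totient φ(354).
φ(354) = 116

φ is multiplicative, with φ(p^e) = p^e − p^(e−1). Factorise 354 = 2 · 3 · 59. Then
  φ(354) = (2 − 1) · (3 − 1) · (59 − 1) = 1 · 2 · 58 = 116.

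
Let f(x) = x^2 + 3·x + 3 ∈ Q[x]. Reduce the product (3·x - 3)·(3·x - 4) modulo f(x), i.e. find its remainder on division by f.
First multiply in Q[x] without reducing: a · b = 9·x^2 - 21·x + 12. Now divide by f(x) = x^2 + 3·x + 3, eliminating the leading term at each step:
  leading term 9·x^2: subtract (9)·f(x) = 9·x^2 + 27·x + 27, leaving -48·x - 15
The degree is now < 2, so this is the remainder. Hence a · b ≡ -48·x - 15 in Q[x]/(f).

Final answer: a · b ≡ -48·x - 15 (mod f(x))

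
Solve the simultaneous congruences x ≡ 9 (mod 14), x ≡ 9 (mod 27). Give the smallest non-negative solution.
x ≡ 9 (mod 378); the representative in [0, 378) is 9

The moduli 14, 27 are pairwise coprime, so by the CRT there is a unique solution mod 14·27 = 378.
Solve by successive substitution. Start with x ≡ 9 (mod 14).
  Combine with x ≡ 9 (mod 27): write x = 9 + 14·t and require 9 + 14·t ≡ 9 (mod 27), i.e. 14·t ≡ 9 − 9 ≡ 0 (mod 27). Since 14^(−1) ≡ 2 (mod 27), t ≡ 2·0 ≡ 0 (mod 27). So x ≡ 9 + 14·0 = 9 (mod 378).
Unique solution in [0, 378): x = 9.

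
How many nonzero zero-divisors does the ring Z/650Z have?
Z/650Z has 409 nonzero zero-divisors

In Z/650Z each nonzero element is either a unit (gcd with 650 is 1) or a zero-divisor (gcd > 1). The number of units is φ(650): factorise 650 = 2 · 5^2 · 13, so φ(650) = (2 − 1) · (5^2 − 5^1) · (13 − 1) = 1 · 20 · 12 = 240. The nonzero elements number 650 − 1 = 649. Hence the nonzero zero-divisors number 649 − 240 = 409.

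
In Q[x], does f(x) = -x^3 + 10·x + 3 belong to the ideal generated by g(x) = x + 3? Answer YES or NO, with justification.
YES

In Q[x] the ideal (g) consists of all multiples of g, so f ∈ (g) iff g | f, i.e. iff the remainder of f on division by g is 0. Divide f by g (g is monic, so eliminate the leading term of the running remainder at each step):
  leading term -x^3: subtract (-x^2)·g(x) = -x^3 - 3·x^2, leaving 3·x^2 + 10·x + 3
  leading term 3·x^2: subtract (3·x)·g(x) = 3·x^2 + 9·x, leaving x + 3
  leading term x: subtract (1)·g(x) = x + 3, leaving 0
The remainder is 0, so f(x) = g(x) · h(x) with h(x) = -x^2 + 3·x + 1. Hence g | f, i.e. f ∈ (g).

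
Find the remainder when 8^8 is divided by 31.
Use repeated squaring. Binary(8) = 1000. Walk through the bits of the exponent 8 left-to-right: at each bit after the leading one, square the running value, then multiply by 8 if the bit is 1 (always reducing mod 31):
  bit 1 = 1 (leading): start with 8.
  bit 2 = 0: square 8^2 = 64 ≡ 2 (mod 31).
  bit 3 = 0: square 2^2 = 4 (mod 31).
  bit 4 = 0: square 4^2 = 16 (mod 31).
Final value: 8^8 ≡ 16 (mod 31).

Final answer: 16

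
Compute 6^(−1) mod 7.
Apply the extended Euclidean algorithm to (7, 6), tracking rows (r, s, t) with s·7 + t·6 = r. Each division r_prev = q·r_cur + r_new produces the new row as (previous row) − q·(current row):
  row A: (7, 1, 0)   [1·7 + 0·6 = 7]
  row B: (6, 0, 1)   [0·7 + 1·6 = 6]
  7 = 1·6 + 1   → row C = row A − 1·row B = (1, 1, −1)   [check: 1·7 − 1·6 = 1]
  6 = 6·1 + 0   → remainder 0, stop. gcd = 1 (last nonzero row C).
The gcd is 1, so 6 is invertible mod 7. The last nonzero row gives 1·7 − 1·6 = 1, so t = −1. So 6^(−1) ≡ −1 ≡ 6 (mod 7). Verify: 6 · 6 = 36 ≡ 1 (mod 7). ✓

Final answer: 6^(−1) ≡ 6 (mod 7)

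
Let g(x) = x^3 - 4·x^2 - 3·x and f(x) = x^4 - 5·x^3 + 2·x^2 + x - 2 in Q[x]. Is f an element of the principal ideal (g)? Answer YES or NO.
In Q[x] the ideal (g) consists of all multiples of g, so f ∈ (g) iff g | f, i.e. iff the remainder of f on division by g is 0. Divide f by g (g is monic, so eliminate the leading term of the running remainder at each step):
  leading term x^4: subtract (x)·g(x) = x^4 - 4·x^3 - 3·x^2, leaving -x^3 + 5·x^2 + x - 2
  leading term -x^3: subtract (-1)·g(x) = -x^3 + 4·x^2 + 3·x, leaving x^2 - 2·x - 2
The remainder r(x) = x^2 - 2·x - 2 ≠ 0 (and deg r < deg g), so g ∤ f, i.e. f ∉ (g).

Final answer: NO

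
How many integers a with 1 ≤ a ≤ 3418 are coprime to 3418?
The number of a ∈ {1, ..., 3418} with gcd(a, 3418) = 1 is by definition Euler's totient φ(3418). φ is multiplicative, with φ(p^e) = p^e − p^(e−1). Factorise 3418 = 2 · 1709. Then
  φ(3418) = (2 − 1) · (1709 − 1) = 1 · 1708 = 1708.
So there are 1708 such integers.

Final answer: 1708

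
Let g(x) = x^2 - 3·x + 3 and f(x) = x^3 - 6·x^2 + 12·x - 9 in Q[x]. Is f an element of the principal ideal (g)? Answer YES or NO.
YES

In Q[x] the ideal (g) consists of all multiples of g, so f ∈ (g) iff g | f, i.e. iff the remainder of f on division by g is 0. Divide f by g (g is monic, so eliminate the leading term of the running remainder at each step):
  leading term x^3: subtract (x)·g(x) = x^3 - 3·x^2 + 3·x, leaving -3·x^2 + 9·x - 9
  leading term -3·x^2: subtract (-3)·g(x) = -3·x^2 + 9·x - 9, leaving 0
The remainder is 0, so f(x) = g(x) · h(x) with h(x) = x - 3. Hence g | f, i.e. f ∈ (g).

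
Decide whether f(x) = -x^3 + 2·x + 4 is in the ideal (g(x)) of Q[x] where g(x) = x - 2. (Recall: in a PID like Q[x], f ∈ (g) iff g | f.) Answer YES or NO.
In Q[x] the ideal (g) consists of all multiples of g, so f ∈ (g) iff g | f, i.e. iff the remainder of f on division by g is 0. Divide f by g (g is monic, so eliminate the leading term of the running remainder at each step):
  leading term -x^3: subtract (-x^2)·g(x) = -x^3 + 2·x^2, leaving -2·x^2 + 2·x + 4
  leading term -2·x^2: subtract (-2·x)·g(x) = -2·x^2 + 4·x, leaving 4 - 2·x
  leading term -2·x: subtract (-2)·g(x) = 4 - 2·x, leaving 0
The remainder is 0, so f(x) = g(x) · h(x) with h(x) = -x^2 - 2·x - 2. Hence g | f, i.e. f ∈ (g).

Final answer: YES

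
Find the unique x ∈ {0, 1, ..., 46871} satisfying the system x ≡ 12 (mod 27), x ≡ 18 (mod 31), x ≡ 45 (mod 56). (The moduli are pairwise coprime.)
The moduli 27, 31, 56 are pairwise coprime, so by the CRT there is a unique solution mod 27·31·56 = 46872.
Solve by successive substitution. Start with x ≡ 12 (mod 27).
  Combine with x ≡ 18 (mod 31): write x = 12 + 27·t and require 12 + 27·t ≡ 18 (mod 31), i.e. 27·t ≡ 18 − 12 ≡ 6 (mod 31). Since 27^(−1) ≡ 23 (mod 31), t ≡ 23·6 ≡ 14 (mod 31). So x ≡ 12 + 27·14 = 390 (mod 837).
  Combine with x ≡ 45 (mod 56): write x = 390 + 837·t and require 390 + 837·t ≡ 45 (mod 56), i.e. 837·t ≡ 45 − 390 ≡ 47 (mod 56). Since 837^(−1) ≡ 37 (mod 56) (837 ≡ 53 (mod 56)), t ≡ 37·47 ≡ 3 (mod 56). So x ≡ 390 + 837·3 = 2901 (mod 46872).
Unique solution in [0, 46872): x = 2901.

Final answer: x ≡ 2901 (mod 46872); the representative in [0, 46872) is 2901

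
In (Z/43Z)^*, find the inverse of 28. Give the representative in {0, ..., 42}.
28^(−1) ≡ 20 (mod 43)

Apply the extended Euclidean algorithm to (43, 28), tracking rows (r, s, t) with s·43 + t·28 = r. Each division r_prev = q·r_cur + r_new produces the new row as (previous row) − q·(current row):
  row A: (43, 1, 0)   [1·43 + 0·28 = 43]
  row B: (28, 0, 1)   [0·43 + 1·28 = 28]
  43 = 1·28 + 15   → row C = row A − 1·row B = (15, 1, −1)   [check: 1·43 − 1·28 = 15]
  28 = 1·15 + 13   → row D = row B − 1·row C = (13, −1, 2)   [check: −1·43 + 2·28 = 13]
  15 = 1·13 + 2   → row E = row C − 1·row D = (2, 2, −3)   [check: 2·43 − 3·28 = 2]
  13 = 6·2 + 1   → row F = row D − 6·row E = (1, −13, 20)   [check: −13·43 + 20·28 = 1]
  2 = 2·1 + 0   → remainder 0, stop. gcd = 1 (last nonzero row F).
The gcd is 1, so 28 is invertible mod 43. The last nonzero row gives −13·43 + 20·28 = 1, so t = 20. So 28^(−1) ≡ 20 (mod 43). Verify: 28 · 20 = 560 ≡ 1 (mod 43). ✓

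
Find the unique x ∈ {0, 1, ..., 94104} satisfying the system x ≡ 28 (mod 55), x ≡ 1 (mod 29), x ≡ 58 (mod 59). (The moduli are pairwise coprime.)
The moduli 55, 29, 59 are pairwise coprime, so by the CRT there is a unique solution mod 55·29·59 = 94105.
Solve by successive substitution. Start with x ≡ 28 (mod 55).
  Combine with x ≡ 1 (mod 29): write x = 28 + 55·t and require 28 + 55·t ≡ 1 (mod 29), i.e. 55·t ≡ 1 − 28 ≡ 2 (mod 29). Since 55^(−1) ≡ 19 (mod 29) (55 ≡ 26 (mod 29)), t ≡ 19·2 ≡ 9 (mod 29). So x ≡ 28 + 55·9 = 523 (mod 1595).
  Combine with x ≡ 58 (mod 59): write x = 523 + 1595·t and require 523 + 1595·t ≡ 58 (mod 59), i.e. 1595·t ≡ 58 − 523 ≡ 7 (mod 59). Since 1595^(−1) ≡ 30 (mod 59) (1595 ≡ 2 (mod 59)), t ≡ 30·7 ≡ 33 (mod 59). So x ≡ 523 + 1595·33 = 53158 (mod 94105).
Unique solution in [0, 94105): x = 53158.

Final answer: x ≡ 53158 (mod 94105); the representative in [0, 94105) is 53158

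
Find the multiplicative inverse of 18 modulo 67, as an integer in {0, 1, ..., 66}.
Apply the extended Euclidean algorithm to (67, 18), tracking rows (r, s, t) with s·67 + t·18 = r. Each division r_prev = q·r_cur + r_new produces the new row as (previous row) − q·(current row):
  row A: (67, 1, 0)   [1·67 + 0·18 = 67]
  row B: (18, 0, 1)   [0·67 + 1·18 = 18]
  67 = 3·18 + 13   → row C = row A − 3·row B = (13, 1, −3)   [check: 1·67 − 3·18 = 13]
  18 = 1·13 + 5   → row D = row B − 1·row C = (5, −1, 4)   [check: −1·67 + 4·18 = 5]
  13 = 2·5 + 3   → row E = row C − 2·row D = (3, 3, −11)   [check: 3·67 − 11·18 = 3]
  5 = 1·3 + 2   → row F = row D − 1·row E = (2, −4, 15)   [check: −4·67 + 15·18 = 2]
  3 = 1·2 + 1   → row G = row E − 1·row F = (1, 7, −26)   [check: 7·67 − 26·18 = 1]
  2 = 2·1 + 0   → remainder 0, stop. gcd = 1 (last nonzero row G).
The gcd is 1, so 18 is invertible mod 67. The last nonzero row gives 7·67 − 26·18 = 1, so t = −26. So 18^(−1) ≡ −26 ≡ 41 (mod 67). Verify: 18 · 41 = 738 ≡ 1 (mod 67). ✓

Final answer: 18^(−1) ≡ 41 (mod 67)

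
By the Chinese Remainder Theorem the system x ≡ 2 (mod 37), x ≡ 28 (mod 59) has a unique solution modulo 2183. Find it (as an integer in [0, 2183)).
The moduli 37, 59 are pairwise coprime, so by the CRT there is a unique solution mod 37·59 = 2183.
Solve by successive substitution. Start with x ≡ 2 (mod 37).
  Combine with x ≡ 28 (mod 59): write x = 2 + 37·t and require 2 + 37·t ≡ 28 (mod 59), i.e. 37·t ≡ 28 − 2 ≡ 26 (mod 59). Since 37^(−1) ≡ 8 (mod 59), t ≡ 8·26 ≡ 31 (mod 59). So x ≡ 2 + 37·31 = 1149 (mod 2183).
Unique solution in [0, 2183): x = 1149.

Final answer: x ≡ 1149 (mod 2183); the representative in [0, 2183) is 1149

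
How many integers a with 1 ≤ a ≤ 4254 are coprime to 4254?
1416

The number of a ∈ {1, ..., 4254} with gcd(a, 4254) = 1 is by definition Euler's totient φ(4254). φ is multiplicative, with φ(p^e) = p^e − p^(e−1). Factorise 4254 = 2 · 3 · 709. Then
  φ(4254) = (2 − 1) · (3 − 1) · (709 − 1) = 1 · 2 · 708 = 1416.
So there are 1416 such integers.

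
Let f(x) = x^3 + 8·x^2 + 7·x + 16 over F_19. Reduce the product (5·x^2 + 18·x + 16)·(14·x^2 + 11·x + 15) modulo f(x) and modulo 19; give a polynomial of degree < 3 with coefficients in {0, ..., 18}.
Multiply as integer polynomials: a · b = 70·x^4 + 307·x^3 + 497·x^2 + 446·x + 240. Reducing coefficients mod 19: a · b ≡ 13·x^4 + 3·x^3 + 3·x^2 + 9·x + 12. Now divide by f(x) = x^3 + 8·x^2 + 7·x + 16 in F_19[x], eliminating the leading term at each step:
  leading term 13·x^4: subtract (13·x)·f(x) = 13·x^4 + 9·x^3 + 15·x^2 + 18·x, leaving 13·x^3 + 7·x^2 + 10·x + 12 (coefficients mod 19)
  leading term 13·x^3: subtract (13)·f(x) = 13·x^3 + 9·x^2 + 15·x + 18, leaving 17·x^2 + 14·x + 13 (coefficients mod 19)
The degree is now < 3, so this is the remainder. Hence a · b ≡ 17·x^2 + 14·x + 13 in F_19[x]/(f).

Final answer: a · b ≡ 17·x^2 + 14·x + 13 (mod f(x))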